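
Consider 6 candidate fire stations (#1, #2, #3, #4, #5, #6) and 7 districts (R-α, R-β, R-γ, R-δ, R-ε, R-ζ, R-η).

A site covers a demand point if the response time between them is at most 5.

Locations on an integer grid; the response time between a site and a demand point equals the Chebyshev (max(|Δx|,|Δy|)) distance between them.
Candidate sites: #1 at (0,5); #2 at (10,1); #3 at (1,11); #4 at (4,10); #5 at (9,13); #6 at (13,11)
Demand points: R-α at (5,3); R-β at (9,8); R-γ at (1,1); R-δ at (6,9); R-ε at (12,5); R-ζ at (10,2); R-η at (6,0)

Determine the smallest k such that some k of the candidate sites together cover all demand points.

3

Coverage sets (demand points within 5 of each site):
  #1: {R-α, R-γ}
  #2: {R-α, R-ε, R-ζ, R-η}
  #3: {R-δ}
  #4: {R-β, R-δ}
  #5: {R-β, R-δ}
  #6: {R-β}
No 2 sites suffice: every size-2 union leaves at least one demand point uncovered.
But {#1, #2, #4} covers everything, so the minimum is 3.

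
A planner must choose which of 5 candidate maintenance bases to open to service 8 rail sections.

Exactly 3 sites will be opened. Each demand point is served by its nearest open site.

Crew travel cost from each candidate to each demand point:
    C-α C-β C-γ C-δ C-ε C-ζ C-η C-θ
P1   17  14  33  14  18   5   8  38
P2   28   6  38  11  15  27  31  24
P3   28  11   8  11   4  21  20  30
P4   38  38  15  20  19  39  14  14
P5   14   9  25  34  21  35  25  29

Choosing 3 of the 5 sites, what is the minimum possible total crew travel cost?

Open {P1, P3, P4}.
  C-α→P1 17, C-β→P3 11, C-γ→P3 8, C-δ→P3 11, C-ε→P3 4, C-ζ→P1 5, C-η→P1 8, C-θ→P4 14  ⇒ total 78.
Compare {P1, P2, P3}: total 83.
Compare {P1, P3, P5}: total 88.
No size-3 selection does better; minimum is 78.

78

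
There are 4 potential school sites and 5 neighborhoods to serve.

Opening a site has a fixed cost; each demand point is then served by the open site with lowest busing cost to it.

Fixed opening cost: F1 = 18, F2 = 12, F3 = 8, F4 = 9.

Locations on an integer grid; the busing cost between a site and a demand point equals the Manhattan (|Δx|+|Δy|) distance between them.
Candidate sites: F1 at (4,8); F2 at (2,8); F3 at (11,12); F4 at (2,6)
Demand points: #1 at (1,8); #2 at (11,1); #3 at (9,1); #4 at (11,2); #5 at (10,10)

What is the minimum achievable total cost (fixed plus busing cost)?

Open {F3, F4}: assign each demand point to its cheapest open site.
  #1→F4 3, #2→F3 11, #3→F4 12, #4→F3 10, #5→F3 3
  busing cost 39, fixed 17 → total 56.
Compare {F2, F3}: busing cost 38 + fixed 20 = 58.
Compare {F3}: busing cost 51 + fixed 8 = 59.
Compare {F4}: busing cost 54 + fixed 9 = 63.
All other subsets cost ≥ 58. Minimum total cost: 56.

56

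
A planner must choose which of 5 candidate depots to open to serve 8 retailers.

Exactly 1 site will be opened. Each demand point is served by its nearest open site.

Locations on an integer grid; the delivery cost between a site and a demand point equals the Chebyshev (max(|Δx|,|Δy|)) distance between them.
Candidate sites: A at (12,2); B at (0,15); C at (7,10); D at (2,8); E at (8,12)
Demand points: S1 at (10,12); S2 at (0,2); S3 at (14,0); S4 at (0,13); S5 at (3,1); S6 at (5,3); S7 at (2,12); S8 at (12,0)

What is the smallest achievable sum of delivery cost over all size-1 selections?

57

Open {D}.
  S1→D 8, S2→D 6, S3→D 12, S4→D 5, S5→D 7, S6→D 5, S7→D 4, S8→D 10  ⇒ total 57.
Compare {C}: total 59.
Compare {A}: total 64.
No size-1 selection does better; minimum is 57.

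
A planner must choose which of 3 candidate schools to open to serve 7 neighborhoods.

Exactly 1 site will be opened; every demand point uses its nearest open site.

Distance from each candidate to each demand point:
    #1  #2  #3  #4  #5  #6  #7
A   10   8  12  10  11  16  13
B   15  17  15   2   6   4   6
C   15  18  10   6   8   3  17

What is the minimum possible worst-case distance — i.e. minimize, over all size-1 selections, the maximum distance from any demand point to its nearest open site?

16

Open {A}.
  Farthest demand point is #6 at distance 16 (to A); all others are ≤ 16.
With {B} the worst case is 17.
With {C} the worst case is 18.
No size-1 selection achieves below 16.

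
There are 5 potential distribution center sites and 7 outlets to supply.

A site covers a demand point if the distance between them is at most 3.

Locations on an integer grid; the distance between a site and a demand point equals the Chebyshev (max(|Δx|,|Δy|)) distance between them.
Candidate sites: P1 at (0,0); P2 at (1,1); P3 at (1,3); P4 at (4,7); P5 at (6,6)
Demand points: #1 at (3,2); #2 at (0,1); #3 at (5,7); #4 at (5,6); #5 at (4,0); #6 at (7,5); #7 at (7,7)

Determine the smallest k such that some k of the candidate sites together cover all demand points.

Coverage sets (demand points within 3 of each site):
  P1: {#1, #2}
  P2: {#1, #2, #5}
  P3: {#1, #2, #5}
  P4: {#3, #4, #6, #7}
  P5: {#3, #4, #6, #7}
No single site covers all 7 demand points.
But {P2, P4} covers everything, so the minimum is 2.

2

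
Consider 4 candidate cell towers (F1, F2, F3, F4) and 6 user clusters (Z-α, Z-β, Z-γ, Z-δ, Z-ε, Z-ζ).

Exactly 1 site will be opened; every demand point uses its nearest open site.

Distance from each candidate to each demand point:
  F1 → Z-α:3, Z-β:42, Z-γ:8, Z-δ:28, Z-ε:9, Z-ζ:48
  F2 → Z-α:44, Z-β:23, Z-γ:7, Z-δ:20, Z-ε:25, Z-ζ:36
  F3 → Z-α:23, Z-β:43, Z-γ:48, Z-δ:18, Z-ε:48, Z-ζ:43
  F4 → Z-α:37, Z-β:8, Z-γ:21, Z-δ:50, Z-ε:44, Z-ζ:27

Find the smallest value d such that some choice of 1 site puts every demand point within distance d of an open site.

44

Open {F2}.
  Farthest demand point is Z-α at distance 44 (to F2); all others are ≤ 44.
With {F1} the worst case is 48.
With {F3} the worst case is 48.
No size-1 selection achieves below 44.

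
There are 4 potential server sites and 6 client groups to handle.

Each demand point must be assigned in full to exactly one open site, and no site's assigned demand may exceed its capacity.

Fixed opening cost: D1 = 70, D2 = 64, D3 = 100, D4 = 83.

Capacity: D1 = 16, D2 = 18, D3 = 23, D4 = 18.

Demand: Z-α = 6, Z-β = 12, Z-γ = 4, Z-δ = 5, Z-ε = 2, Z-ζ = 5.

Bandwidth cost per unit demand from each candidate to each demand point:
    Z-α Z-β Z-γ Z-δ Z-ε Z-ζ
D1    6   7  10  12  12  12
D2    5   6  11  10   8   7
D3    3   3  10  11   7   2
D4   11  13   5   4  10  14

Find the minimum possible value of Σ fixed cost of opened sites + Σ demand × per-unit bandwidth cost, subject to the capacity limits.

307

Open {D3, D4}; cheapest assignment that respects the capacities:
  D3 (cap 23, load 23): Z-α, Z-β, Z-ζ — cost 6×3 + 12×3 + 5×2 = 64
  D4 (cap 18, load 11): Z-γ, Z-δ, Z-ε — cost 4×5 + 5×4 + 2×10 = 60
  Shipping 124, fixed 183 → total 307.
  Any other capacity-feasible assignment to {D3, D4} ships for at least 124.
Compare {D2, D3}: its best feasible assignment gives total 338.
Compare {D1, D3}: its best feasible assignment gives total 358.
Every other set of open sites that can feasibly serve all demand totals ≥ 338 even under its best assignment. Minimum: 307.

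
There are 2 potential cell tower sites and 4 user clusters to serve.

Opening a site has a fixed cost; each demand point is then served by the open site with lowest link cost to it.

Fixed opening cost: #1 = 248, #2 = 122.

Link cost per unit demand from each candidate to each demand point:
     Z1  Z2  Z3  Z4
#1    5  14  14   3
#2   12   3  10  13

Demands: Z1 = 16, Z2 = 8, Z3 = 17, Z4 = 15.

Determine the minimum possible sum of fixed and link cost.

689

Open {#1, #2}: assign each demand point to its cheapest open site.
  Z1→#1 16×5=80, Z2→#2 8×3=24, Z3→#2 17×10=170, Z4→#1 15×3=45
  link cost 319, fixed 370 → total 689.
Compare {#2}: link cost 581 + fixed 122 = 703.
Compare {#1}: link cost 475 + fixed 248 = 723.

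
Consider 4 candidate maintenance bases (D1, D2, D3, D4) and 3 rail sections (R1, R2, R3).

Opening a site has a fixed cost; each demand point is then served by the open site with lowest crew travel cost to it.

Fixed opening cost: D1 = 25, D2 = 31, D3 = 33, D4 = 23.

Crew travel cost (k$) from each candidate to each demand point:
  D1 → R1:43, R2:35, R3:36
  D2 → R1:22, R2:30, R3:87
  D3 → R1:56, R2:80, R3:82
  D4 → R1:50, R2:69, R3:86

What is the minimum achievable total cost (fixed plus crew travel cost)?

139

Open {D1}: assign each demand point to its cheapest open site.
  R1→D1 43, R2→D1 35, R3→D1 36
  crew travel cost 114, fixed 25 → total 139.
Compare {D1, D2}: crew travel cost 88 + fixed 56 = 144.
Compare {D1, D4}: crew travel cost 114 + fixed 48 = 162.
Compare {D1, D2, D4}: crew travel cost 88 + fixed 79 = 167.
All other subsets cost ≥ 144. Minimum total cost: 139.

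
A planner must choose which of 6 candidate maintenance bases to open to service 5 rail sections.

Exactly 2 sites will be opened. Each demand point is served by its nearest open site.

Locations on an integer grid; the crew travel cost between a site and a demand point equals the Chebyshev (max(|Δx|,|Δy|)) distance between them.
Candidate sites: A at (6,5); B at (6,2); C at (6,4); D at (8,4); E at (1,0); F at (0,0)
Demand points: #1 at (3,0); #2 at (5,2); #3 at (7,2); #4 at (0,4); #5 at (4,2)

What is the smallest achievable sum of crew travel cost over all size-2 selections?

Open {B, E}.
  #1→E 2, #2→B 1, #3→B 1, #4→E 4, #5→B 2  ⇒ total 10.
Compare {B, F}: total 11.
Compare {C, E}: total 12.
No size-2 selection does better; minimum is 10.

10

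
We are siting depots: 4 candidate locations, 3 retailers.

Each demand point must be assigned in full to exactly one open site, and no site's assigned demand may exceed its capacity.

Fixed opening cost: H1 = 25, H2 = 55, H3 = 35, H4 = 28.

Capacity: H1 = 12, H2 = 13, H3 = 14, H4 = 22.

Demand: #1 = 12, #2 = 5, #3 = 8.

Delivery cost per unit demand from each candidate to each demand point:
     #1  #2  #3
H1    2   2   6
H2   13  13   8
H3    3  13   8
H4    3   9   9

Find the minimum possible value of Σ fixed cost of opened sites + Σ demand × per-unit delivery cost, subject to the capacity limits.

171

Open {H1, H4}; cheapest assignment that respects the capacities:
  H1 (cap 12, load 5): #2 — cost 5×2 = 10
  H4 (cap 22, load 20): #1, #3 — cost 12×3 + 8×9 = 108
  Shipping 118, fixed 53 → total 171.
  Any other capacity-feasible assignment to {H1, H4} ships for at least 118.
Compare {H1, H3, H4}: its best feasible assignment gives total 198.
Compare {H3, H4}: its best feasible assignment gives total 208.
Every other set of open sites that can feasibly serve all demand totals ≥ 198 even under its best assignment. Minimum: 171.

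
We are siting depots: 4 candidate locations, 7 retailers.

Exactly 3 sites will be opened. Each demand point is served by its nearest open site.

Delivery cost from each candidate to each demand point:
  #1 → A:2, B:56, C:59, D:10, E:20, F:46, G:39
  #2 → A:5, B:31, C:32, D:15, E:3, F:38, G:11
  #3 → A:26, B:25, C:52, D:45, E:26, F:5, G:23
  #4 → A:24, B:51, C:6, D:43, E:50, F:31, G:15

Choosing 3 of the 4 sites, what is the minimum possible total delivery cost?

70

Open {#2, #3, #4}.
  A→#2 5, B→#3 25, C→#4 6, D→#2 15, E→#2 3, F→#3 5, G→#2 11  ⇒ total 70.
Compare {#1, #3, #4}: total 83.
Compare {#1, #2, #3}: total 88.
No size-3 selection does better; minimum is 70.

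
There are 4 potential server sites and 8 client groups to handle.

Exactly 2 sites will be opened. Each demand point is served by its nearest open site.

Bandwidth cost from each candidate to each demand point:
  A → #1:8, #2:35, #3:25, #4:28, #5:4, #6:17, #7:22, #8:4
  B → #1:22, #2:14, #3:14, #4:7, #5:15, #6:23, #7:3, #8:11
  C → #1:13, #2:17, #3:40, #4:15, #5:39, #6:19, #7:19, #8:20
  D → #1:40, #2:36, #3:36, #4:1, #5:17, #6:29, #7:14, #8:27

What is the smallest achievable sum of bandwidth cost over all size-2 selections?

71

Open {A, B}.
  #1→A 8, #2→B 14, #3→B 14, #4→B 7, #5→A 4, #6→A 17, #7→B 3, #8→A 4  ⇒ total 71.
Compare {B, C}: total 96.
Compare {B, D}: total 103.
No size-2 selection does better; minimum is 71.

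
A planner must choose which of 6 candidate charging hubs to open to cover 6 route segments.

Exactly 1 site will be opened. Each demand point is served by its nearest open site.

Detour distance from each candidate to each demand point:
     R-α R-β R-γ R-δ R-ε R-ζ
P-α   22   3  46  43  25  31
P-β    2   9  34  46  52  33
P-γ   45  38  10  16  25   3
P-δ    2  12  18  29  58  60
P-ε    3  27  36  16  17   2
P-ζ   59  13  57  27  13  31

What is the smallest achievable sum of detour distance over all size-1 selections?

101

Open {P-ε}.
  R-α→P-ε 3, R-β→P-ε 27, R-γ→P-ε 36, R-δ→P-ε 16, R-ε→P-ε 17, R-ζ→P-ε 2  ⇒ total 101.
Compare {P-γ}: total 137.
Compare {P-α}: total 170.
No size-1 selection does better; minimum is 101.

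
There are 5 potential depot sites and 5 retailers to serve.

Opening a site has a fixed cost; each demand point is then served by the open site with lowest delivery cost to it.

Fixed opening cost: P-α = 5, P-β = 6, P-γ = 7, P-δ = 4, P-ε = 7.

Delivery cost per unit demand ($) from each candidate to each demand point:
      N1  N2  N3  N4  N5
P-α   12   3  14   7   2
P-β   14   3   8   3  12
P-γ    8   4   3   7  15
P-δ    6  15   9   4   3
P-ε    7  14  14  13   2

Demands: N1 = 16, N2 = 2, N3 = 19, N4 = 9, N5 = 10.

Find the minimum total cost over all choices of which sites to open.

Open {P-α, P-β, P-γ, P-δ}: assign each demand point to its cheapest open site.
  N1→P-δ 16×6=96, N2→P-α 2×3=6, N3→P-γ 19×3=57, N4→P-β 9×3=27, N5→P-α 10×2=20
  delivery cost 206, fixed 22 → total 228.
Compare {P-β, P-γ, P-δ, P-ε}: delivery cost 206 + fixed 24 = 230.
Compare {P-α, P-γ, P-δ}: delivery cost 215 + fixed 16 = 231.
Compare {P-β, P-γ, P-δ}: delivery cost 216 + fixed 17 = 233.
All other subsets cost ≥ 230. Minimum total cost: 228.

228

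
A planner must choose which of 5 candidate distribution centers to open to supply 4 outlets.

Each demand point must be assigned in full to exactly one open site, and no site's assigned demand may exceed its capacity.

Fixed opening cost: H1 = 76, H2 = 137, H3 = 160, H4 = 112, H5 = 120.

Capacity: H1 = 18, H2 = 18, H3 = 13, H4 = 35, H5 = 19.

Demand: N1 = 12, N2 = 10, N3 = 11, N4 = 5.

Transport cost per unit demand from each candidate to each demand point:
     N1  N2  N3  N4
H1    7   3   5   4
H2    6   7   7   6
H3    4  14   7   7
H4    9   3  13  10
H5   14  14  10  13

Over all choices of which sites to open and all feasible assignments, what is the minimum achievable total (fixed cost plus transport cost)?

401

Open {H1, H4}; cheapest assignment that respects the capacities:
  H1 (cap 18, load 16): N3, N4 — cost 11×5 + 5×4 = 75
  H4 (cap 35, load 22): N1, N2 — cost 12×9 + 10×3 = 138
  Shipping 213, fixed 188 → total 401.
  Any other capacity-feasible assignment to {H1, H4} ships for at least 213.
Compare {H2, H4}: its best feasible assignment gives total 494.
Compare {H1, H3, H4}: its best feasible assignment gives total 501.
Every other set of open sites that can feasibly serve all demand totals ≥ 494 even under its best assignment. Minimum: 401.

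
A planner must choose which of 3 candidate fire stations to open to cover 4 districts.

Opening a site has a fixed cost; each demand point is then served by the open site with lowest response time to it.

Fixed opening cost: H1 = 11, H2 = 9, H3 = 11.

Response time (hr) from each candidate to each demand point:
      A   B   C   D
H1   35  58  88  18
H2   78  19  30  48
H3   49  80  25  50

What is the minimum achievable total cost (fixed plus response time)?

122

Open {H1, H2}: assign each demand point to its cheapest open site.
  A→H1 35, B→H2 19, C→H2 30, D→H1 18
  response time 102, fixed 20 → total 122.
Compare {H1, H2, H3}: response time 97 + fixed 31 = 128.
Compare {H1, H3}: response time 136 + fixed 22 = 158.
Compare {H2, H3}: response time 141 + fixed 20 = 161.
All other subsets cost ≥ 128. Minimum total cost: 122.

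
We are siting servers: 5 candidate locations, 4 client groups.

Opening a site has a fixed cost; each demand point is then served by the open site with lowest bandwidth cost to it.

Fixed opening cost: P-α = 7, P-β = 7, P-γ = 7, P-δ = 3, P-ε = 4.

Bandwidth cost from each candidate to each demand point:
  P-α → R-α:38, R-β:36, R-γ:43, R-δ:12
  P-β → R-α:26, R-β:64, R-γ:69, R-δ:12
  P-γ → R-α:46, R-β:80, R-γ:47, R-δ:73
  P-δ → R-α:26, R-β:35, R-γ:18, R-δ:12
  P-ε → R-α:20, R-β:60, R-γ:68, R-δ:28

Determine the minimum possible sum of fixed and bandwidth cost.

92

Open {P-δ, P-ε}: assign each demand point to its cheapest open site.
  R-α→P-ε 20, R-β→P-δ 35, R-γ→P-δ 18, R-δ→P-δ 12
  bandwidth cost 85, fixed 7 → total 92.
Compare {P-δ}: bandwidth cost 91 + fixed 3 = 94.
Compare {P-α, P-δ, P-ε}: bandwidth cost 85 + fixed 14 = 99.
Compare {P-β, P-δ, P-ε}: bandwidth cost 85 + fixed 14 = 99.
All other subsets cost ≥ 94. Minimum total cost: 92.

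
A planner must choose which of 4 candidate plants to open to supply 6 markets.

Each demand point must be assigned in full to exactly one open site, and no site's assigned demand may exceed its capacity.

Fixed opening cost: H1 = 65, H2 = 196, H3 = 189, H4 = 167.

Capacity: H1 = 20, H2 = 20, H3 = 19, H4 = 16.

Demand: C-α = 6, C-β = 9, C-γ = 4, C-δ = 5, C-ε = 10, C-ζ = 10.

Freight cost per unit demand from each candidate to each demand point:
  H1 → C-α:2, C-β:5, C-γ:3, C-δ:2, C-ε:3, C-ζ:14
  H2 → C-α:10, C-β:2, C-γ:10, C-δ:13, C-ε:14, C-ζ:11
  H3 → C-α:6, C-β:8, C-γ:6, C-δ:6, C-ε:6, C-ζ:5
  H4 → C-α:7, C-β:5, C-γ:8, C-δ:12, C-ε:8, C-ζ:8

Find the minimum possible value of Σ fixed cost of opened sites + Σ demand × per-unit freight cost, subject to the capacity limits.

Open {H1, H3, H4}; cheapest assignment that respects the capacities:
  H1 (cap 20, load 20): C-α, C-γ, C-ε — cost 6×2 + 4×3 + 10×3 = 54
  H3 (cap 19, load 15): C-δ, C-ζ — cost 5×6 + 10×5 = 80
  H4 (cap 16, load 9): C-β — cost 9×5 = 45
  Shipping 179, fixed 421 → total 600.
  Any other capacity-feasible assignment to {H1, H3, H4} ships for at least 179.
Compare {H1, H2, H3}: its best feasible assignment gives total 602.
Compare {H1, H2, H4}: its best feasible assignment gives total 620.
Every other set of open sites that can feasibly serve all demand totals ≥ 602 even under its best assignment. Minimum: 600.

600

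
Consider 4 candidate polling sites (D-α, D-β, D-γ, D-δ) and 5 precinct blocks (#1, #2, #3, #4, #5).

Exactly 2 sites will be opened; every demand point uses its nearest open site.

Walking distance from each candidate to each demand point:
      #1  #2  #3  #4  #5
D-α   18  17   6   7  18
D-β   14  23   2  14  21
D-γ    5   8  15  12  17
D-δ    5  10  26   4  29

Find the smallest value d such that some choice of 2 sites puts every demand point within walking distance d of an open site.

17

Open {D-α, D-γ}.
  Farthest demand point is #5 at walking distance 17 (to D-γ); all others are ≤ 17.
With {D-β, D-γ} the worst case is 17.
With {D-γ, D-δ} the worst case is 17.
No size-2 selection achieves below 17.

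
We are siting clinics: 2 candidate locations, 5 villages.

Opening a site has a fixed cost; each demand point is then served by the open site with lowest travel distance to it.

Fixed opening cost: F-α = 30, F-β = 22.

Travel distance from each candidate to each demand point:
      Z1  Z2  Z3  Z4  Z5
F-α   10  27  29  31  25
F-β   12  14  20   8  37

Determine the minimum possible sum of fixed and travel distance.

113

Open {F-β}: assign each demand point to its cheapest open site.
  Z1→F-β 12, Z2→F-β 14, Z3→F-β 20, Z4→F-β 8, Z5→F-β 37
  travel distance 91, fixed 22 → total 113.
Compare {F-α, F-β}: travel distance 77 + fixed 52 = 129.
Compare {F-α}: travel distance 122 + fixed 30 = 152.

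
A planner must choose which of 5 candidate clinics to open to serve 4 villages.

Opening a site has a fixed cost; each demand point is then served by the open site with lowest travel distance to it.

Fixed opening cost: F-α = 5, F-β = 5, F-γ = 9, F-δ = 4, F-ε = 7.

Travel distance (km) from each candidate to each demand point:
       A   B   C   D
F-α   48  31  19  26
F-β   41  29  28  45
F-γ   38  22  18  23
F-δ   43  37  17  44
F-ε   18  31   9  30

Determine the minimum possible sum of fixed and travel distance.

Open {F-γ, F-ε}: assign each demand point to its cheapest open site.
  A→F-ε 18, B→F-γ 22, C→F-ε 9, D→F-γ 23
  travel distance 72, fixed 16 → total 88.
Compare {F-γ, F-δ, F-ε}: travel distance 72 + fixed 20 = 92.
Compare {F-α, F-γ, F-ε}: travel distance 72 + fixed 21 = 93.
Compare {F-β, F-γ, F-ε}: travel distance 72 + fixed 21 = 93.
All other subsets cost ≥ 92. Minimum total cost: 88.

88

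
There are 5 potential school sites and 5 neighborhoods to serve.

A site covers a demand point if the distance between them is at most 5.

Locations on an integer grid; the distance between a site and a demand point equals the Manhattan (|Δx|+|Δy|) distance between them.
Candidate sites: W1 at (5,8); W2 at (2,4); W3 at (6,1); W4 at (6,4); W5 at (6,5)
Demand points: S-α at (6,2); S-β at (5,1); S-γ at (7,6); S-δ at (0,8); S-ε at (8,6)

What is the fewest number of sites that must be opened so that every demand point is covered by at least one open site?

Coverage sets (demand points within 5 of each site):
  W1: {S-γ, S-δ, S-ε}
  W2: {}
  W3: {S-α, S-β}
  W4: {S-α, S-β, S-γ, S-ε}
  W5: {S-α, S-β, S-γ, S-ε}
No single site covers all 5 demand points.
But {W1, W3} covers everything, so the minimum is 2.

2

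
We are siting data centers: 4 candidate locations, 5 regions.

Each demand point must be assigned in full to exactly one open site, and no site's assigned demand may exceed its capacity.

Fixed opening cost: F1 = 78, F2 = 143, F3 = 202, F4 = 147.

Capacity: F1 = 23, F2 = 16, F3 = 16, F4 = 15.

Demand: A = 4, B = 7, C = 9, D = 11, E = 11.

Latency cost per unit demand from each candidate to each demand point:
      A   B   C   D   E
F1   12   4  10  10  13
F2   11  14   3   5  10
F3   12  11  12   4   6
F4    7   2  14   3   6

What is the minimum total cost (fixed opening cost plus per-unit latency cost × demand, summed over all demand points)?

627

Open {F1, F2, F4}; cheapest assignment that respects the capacities:
  F1 (cap 23, load 18): B, E — cost 7×4 + 11×13 = 171
  F2 (cap 16, load 9): C — cost 9×3 = 27
  F4 (cap 15, load 15): A, D — cost 4×7 + 11×3 = 61
  Shipping 259, fixed 368 → total 627.
  Any other capacity-feasible assignment to {F1, F2, F4} ships for at least 259.
Compare {F1, F3, F4}: its best feasible assignment gives total 672.
Compare {F1, F2, F3}: its best feasible assignment gives total 698.
Every other set of open sites that can feasibly serve all demand totals ≥ 672 even under its best assignment. Minimum: 627.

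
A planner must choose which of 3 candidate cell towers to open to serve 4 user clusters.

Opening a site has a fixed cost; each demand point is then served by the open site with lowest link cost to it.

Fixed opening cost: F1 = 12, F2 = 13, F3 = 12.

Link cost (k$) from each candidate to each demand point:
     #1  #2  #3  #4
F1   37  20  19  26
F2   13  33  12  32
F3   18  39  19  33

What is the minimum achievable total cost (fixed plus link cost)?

Open {F1, F2}: assign each demand point to its cheapest open site.
  #1→F2 13, #2→F1 20, #3→F2 12, #4→F1 26
  link cost 71, fixed 25 → total 96.
Compare {F2}: link cost 90 + fixed 13 = 103.
Compare {F1, F3}: link cost 83 + fixed 24 = 107.
Compare {F1, F2, F3}: link cost 71 + fixed 37 = 108.
All other subsets cost ≥ 103. Minimum total cost: 96.

96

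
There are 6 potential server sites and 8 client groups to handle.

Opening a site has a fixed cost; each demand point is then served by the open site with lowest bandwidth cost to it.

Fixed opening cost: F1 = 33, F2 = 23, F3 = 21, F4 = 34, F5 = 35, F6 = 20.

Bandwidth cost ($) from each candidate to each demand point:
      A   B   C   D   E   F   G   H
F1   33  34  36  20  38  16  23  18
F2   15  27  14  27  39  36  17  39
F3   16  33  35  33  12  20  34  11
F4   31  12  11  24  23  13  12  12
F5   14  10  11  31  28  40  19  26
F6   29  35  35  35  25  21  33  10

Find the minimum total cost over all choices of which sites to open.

Open {F3, F4}: assign each demand point to its cheapest open site.
  A→F3 16, B→F4 12, C→F4 11, D→F4 24, E→F3 12, F→F4 13, G→F4 12, H→F3 11
  bandwidth cost 111, fixed 55 → total 166.
Compare {F4}: bandwidth cost 138 + fixed 34 = 172.
Compare {F2, F4}: bandwidth cost 122 + fixed 57 = 179.
Compare {F3, F5}: bandwidth cost 128 + fixed 56 = 184.
All other subsets cost ≥ 172. Minimum total cost: 166.

166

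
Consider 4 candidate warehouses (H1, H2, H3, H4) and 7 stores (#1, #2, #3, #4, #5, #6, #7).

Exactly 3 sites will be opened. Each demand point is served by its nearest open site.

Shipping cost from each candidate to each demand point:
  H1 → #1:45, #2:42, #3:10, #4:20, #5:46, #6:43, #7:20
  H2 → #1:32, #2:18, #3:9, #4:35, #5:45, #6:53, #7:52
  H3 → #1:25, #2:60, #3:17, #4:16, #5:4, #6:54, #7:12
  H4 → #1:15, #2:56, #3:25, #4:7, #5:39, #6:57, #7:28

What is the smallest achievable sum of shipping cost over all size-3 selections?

Open {H2, H3, H4}.
  #1→H4 15, #2→H2 18, #3→H2 9, #4→H4 7, #5→H3 4, #6→H2 53, #7→H3 12  ⇒ total 118.
Compare {H1, H2, H3}: total 127.
Compare {H1, H3, H4}: total 133.
No size-3 selection does better; minimum is 118.

118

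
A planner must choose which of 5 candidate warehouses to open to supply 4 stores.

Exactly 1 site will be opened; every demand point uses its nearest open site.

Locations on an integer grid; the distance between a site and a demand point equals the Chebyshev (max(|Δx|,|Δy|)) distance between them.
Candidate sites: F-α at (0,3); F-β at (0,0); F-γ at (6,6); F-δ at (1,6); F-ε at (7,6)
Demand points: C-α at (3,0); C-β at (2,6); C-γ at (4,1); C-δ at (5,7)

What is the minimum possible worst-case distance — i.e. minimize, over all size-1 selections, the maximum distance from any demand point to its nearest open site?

5

Open {F-α}.
  Farthest demand point is C-δ at distance 5 (to F-α); all others are ≤ 5.
With {F-γ} the worst case is 6.
With {F-δ} the worst case is 6.
No size-1 selection achieves below 5.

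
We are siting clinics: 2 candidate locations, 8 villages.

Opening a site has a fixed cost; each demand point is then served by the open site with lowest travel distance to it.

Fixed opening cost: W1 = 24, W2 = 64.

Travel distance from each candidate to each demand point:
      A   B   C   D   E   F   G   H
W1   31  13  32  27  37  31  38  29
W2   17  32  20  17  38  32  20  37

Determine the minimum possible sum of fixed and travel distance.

262

Open {W1}: assign each demand point to its cheapest open site.
  A→W1 31, B→W1 13, C→W1 32, D→W1 27, E→W1 37, F→W1 31, G→W1 38, H→W1 29
  travel distance 238, fixed 24 → total 262.
Compare {W1, W2}: travel distance 184 + fixed 88 = 272.
Compare {W2}: travel distance 213 + fixed 64 = 277.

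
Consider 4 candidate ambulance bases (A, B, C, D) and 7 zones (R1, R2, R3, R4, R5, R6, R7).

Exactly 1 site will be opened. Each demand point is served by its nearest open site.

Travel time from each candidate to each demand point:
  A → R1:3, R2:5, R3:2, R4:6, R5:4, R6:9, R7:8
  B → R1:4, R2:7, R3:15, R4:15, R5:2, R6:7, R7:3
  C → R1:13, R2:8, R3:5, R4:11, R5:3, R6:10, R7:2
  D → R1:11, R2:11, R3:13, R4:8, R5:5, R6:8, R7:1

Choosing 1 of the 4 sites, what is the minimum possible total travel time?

37

Open {A}.
  R1→A 3, R2→A 5, R3→A 2, R4→A 6, R5→A 4, R6→A 9, R7→A 8  ⇒ total 37.
Compare {C}: total 52.
Compare {B}: total 53.
No size-1 selection does better; minimum is 37.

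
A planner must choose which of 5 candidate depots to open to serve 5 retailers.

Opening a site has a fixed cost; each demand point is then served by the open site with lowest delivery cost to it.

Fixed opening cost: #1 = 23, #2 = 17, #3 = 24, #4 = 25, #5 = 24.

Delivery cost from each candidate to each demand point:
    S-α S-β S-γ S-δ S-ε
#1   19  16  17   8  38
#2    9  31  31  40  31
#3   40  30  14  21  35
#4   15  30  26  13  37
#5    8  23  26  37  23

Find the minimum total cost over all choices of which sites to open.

119

Open {#1, #5}: assign each demand point to its cheapest open site.
  S-α→#5 8, S-β→#1 16, S-γ→#1 17, S-δ→#1 8, S-ε→#5 23
  delivery cost 72, fixed 47 → total 119.
Compare {#1}: delivery cost 98 + fixed 23 = 121.
Compare {#1, #2}: delivery cost 81 + fixed 40 = 121.
Compare {#1, #2, #5}: delivery cost 72 + fixed 64 = 136.
All other subsets cost ≥ 121. Minimum total cost: 119.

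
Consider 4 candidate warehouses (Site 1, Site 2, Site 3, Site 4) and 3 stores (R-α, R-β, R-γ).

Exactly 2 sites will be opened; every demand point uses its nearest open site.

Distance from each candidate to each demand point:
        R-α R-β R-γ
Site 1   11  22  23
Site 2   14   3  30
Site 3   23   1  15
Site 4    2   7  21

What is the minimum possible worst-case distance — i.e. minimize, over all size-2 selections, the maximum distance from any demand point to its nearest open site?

15

Open {Site 1, Site 3}.
  Farthest demand point is R-γ at distance 15 (to Site 3); all others are ≤ 15.
With {Site 2, Site 3} the worst case is 15.
With {Site 3, Site 4} the worst case is 15.
No size-2 selection achieves below 15.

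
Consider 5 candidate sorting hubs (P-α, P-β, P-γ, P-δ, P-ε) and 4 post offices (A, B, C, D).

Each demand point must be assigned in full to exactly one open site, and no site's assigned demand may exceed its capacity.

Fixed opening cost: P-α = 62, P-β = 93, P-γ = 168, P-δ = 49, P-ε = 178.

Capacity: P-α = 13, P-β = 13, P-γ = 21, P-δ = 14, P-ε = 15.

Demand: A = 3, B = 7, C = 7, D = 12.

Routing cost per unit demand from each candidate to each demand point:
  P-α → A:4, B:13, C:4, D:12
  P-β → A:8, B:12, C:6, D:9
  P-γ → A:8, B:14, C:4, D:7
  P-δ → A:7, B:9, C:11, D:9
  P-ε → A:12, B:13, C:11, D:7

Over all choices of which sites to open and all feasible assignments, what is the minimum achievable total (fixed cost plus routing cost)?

Open {P-γ, P-δ}; cheapest assignment that respects the capacities:
  P-γ (cap 21, load 19): C, D — cost 7×4 + 12×7 = 112
  P-δ (cap 14, load 10): A, B — cost 3×7 + 7×9 = 84
  Shipping 196, fixed 217 → total 413.
  Any other capacity-feasible assignment to {P-γ, P-δ} ships for at least 196.
Compare {P-α, P-β, P-δ}: its best feasible assignment gives total 415.
Compare {P-α, P-γ}: its best feasible assignment gives total 445.
Every other set of open sites that can feasibly serve all demand totals ≥ 415 even under its best assignment. Minimum: 413.

413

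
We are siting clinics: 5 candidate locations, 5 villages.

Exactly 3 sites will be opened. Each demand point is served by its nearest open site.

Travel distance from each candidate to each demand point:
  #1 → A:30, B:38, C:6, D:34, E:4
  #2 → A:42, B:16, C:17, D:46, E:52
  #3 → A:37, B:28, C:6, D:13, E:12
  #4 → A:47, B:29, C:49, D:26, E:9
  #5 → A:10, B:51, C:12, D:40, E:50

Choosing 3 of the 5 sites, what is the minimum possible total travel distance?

Open {#2, #3, #5}.
  A→#5 10, B→#2 16, C→#3 6, D→#3 13, E→#3 12  ⇒ total 57.
Compare {#1, #3, #5}: total 61.
Compare {#3, #4, #5}: total 66.
No size-3 selection does better; minimum is 57.

57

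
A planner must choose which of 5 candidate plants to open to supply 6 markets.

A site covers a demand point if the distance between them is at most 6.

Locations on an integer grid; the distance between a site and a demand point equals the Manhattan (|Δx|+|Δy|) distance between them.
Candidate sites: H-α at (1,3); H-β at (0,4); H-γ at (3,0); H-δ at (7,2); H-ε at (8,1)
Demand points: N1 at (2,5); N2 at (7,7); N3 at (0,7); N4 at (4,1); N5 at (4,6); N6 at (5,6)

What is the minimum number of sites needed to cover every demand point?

2

Coverage sets (demand points within 6 of each site):
  H-α: {N1, N3, N4, N5}
  H-β: {N1, N3, N5}
  H-γ: {N1, N4}
  H-δ: {N2, N4, N6}
  H-ε: {N4}
No single site covers all 6 demand points.
But {H-α, H-δ} covers everything, so the minimum is 2.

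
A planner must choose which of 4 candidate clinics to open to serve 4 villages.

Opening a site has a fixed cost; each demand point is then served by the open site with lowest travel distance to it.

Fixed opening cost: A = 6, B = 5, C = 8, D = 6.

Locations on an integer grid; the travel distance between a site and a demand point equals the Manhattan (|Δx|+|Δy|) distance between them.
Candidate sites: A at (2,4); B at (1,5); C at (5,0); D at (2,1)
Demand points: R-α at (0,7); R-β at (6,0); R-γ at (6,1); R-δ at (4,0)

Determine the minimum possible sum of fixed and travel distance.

20

Open {B, C}: assign each demand point to its cheapest open site.
  R-α→B 3, R-β→C 1, R-γ→C 2, R-δ→C 1
  travel distance 7, fixed 13 → total 20.
Compare {A, C}: travel distance 9 + fixed 14 = 23.
Compare {C}: travel distance 16 + fixed 8 = 24.
Compare {D}: travel distance 20 + fixed 6 = 26.
All other subsets cost ≥ 23. Minimum total cost: 20.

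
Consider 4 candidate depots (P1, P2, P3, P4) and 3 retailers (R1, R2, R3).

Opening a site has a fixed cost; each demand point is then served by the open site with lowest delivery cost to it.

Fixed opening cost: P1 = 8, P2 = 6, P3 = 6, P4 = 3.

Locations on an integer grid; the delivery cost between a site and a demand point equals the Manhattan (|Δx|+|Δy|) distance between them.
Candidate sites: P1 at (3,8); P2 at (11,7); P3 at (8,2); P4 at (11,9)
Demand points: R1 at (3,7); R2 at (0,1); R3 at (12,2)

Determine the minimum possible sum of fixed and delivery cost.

28

Open {P1, P3}: assign each demand point to its cheapest open site.
  R1→P1 1, R2→P3 9, R3→P3 4
  delivery cost 14, fixed 14 → total 28.
Compare {P3}: delivery cost 23 + fixed 6 = 29.
Compare {P1, P4}: delivery cost 19 + fixed 11 = 30.
Compare {P1, P2}: delivery cost 17 + fixed 14 = 31.
All other subsets cost ≥ 29. Minimum total cost: 28.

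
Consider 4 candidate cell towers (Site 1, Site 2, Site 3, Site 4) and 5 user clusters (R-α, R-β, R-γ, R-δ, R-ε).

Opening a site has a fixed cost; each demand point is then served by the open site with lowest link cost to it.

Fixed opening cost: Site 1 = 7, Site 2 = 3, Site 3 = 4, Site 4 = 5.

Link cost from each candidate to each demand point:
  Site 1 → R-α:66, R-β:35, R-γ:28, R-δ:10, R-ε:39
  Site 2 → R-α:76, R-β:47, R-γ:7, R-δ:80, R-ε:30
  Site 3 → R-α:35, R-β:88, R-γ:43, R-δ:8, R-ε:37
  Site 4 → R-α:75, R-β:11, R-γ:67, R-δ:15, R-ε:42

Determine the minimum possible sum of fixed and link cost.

Open {Site 2, Site 3, Site 4}: assign each demand point to its cheapest open site.
  R-α→Site 3 35, R-β→Site 4 11, R-γ→Site 2 7, R-δ→Site 3 8, R-ε→Site 2 30
  link cost 91, fixed 12 → total 103.
Compare {Site 1, Site 2, Site 3, Site 4}: link cost 91 + fixed 19 = 110.
Compare {Site 1, Site 2, Site 3}: link cost 115 + fixed 14 = 129.
Compare {Site 2, Site 3}: link cost 127 + fixed 7 = 134.
All other subsets cost ≥ 110. Minimum total cost: 103.

103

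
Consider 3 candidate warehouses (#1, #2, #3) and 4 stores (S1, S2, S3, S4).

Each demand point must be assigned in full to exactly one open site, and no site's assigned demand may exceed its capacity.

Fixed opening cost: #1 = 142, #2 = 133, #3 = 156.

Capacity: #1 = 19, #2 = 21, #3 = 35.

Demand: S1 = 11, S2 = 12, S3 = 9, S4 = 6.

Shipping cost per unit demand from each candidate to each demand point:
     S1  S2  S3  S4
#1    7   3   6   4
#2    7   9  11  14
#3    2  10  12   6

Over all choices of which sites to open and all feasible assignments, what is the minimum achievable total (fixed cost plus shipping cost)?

488

Open {#1, #3}; cheapest assignment that respects the capacities:
  #1 (cap 19, load 18): S2, S4 — cost 12×3 + 6×4 = 60
  #3 (cap 35, load 20): S1, S3 — cost 11×2 + 9×12 = 130
  Shipping 190, fixed 298 → total 488.
  Any other capacity-feasible assignment to {#1, #3} ships for at least 190.
Compare {#1, #2}: its best feasible assignment gives total 511.
Compare {#2, #3}: its best feasible assignment gives total 554.
Every other set of open sites that can feasibly serve all demand totals ≥ 511 even under its best assignment. Minimum: 488.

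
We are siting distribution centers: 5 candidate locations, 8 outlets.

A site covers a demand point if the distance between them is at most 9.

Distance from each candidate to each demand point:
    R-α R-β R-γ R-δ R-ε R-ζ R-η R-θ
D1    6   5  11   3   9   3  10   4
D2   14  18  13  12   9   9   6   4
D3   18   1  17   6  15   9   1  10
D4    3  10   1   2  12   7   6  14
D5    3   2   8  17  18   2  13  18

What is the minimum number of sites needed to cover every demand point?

2

Coverage sets (demand points within 9 of each site):
  D1: {R-α, R-β, R-δ, R-ε, R-ζ, R-θ}
  D2: {R-ε, R-ζ, R-η, R-θ}
  D3: {R-β, R-δ, R-ζ, R-η}
  D4: {R-α, R-γ, R-δ, R-ζ, R-η}
  D5: {R-α, R-β, R-γ, R-ζ}
No single site covers all 8 demand points.
But {D1, D4} covers everything, so the minimum is 2.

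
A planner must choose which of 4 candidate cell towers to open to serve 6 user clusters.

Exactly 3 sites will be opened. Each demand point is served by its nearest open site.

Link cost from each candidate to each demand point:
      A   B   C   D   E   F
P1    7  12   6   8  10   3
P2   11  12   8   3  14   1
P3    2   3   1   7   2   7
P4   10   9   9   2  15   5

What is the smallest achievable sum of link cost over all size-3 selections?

Open {P2, P3, P4}.
  A→P3 2, B→P3 3, C→P3 1, D→P4 2, E→P3 2, F→P2 1  ⇒ total 11.
Compare {P1, P2, P3}: total 12.
Compare {P1, P3, P4}: total 13.
No size-3 selection does better; minimum is 11.

11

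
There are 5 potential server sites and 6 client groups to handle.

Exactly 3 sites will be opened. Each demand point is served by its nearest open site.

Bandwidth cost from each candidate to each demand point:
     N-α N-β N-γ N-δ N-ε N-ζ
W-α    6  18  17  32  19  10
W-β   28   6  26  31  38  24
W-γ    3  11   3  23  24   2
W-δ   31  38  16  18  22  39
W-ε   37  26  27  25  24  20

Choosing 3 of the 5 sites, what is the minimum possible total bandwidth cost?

Open {W-β, W-γ, W-δ}.
  N-α→W-γ 3, N-β→W-β 6, N-γ→W-γ 3, N-δ→W-δ 18, N-ε→W-δ 22, N-ζ→W-γ 2  ⇒ total 54.
Compare {W-α, W-β, W-γ}: total 56.
Compare {W-α, W-γ, W-δ}: total 56.
No size-3 selection does better; minimum is 54.

54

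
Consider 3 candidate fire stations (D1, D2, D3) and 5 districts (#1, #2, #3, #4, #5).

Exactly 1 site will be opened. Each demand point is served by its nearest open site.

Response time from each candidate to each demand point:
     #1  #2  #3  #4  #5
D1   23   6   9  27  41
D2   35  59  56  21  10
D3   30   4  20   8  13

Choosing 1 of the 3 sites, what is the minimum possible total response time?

Open {D3}.
  #1→D3 30, #2→D3 4, #3→D3 20, #4→D3 8, #5→D3 13  ⇒ total 75.
Compare {D1}: total 106.
Compare {D2}: total 181.

75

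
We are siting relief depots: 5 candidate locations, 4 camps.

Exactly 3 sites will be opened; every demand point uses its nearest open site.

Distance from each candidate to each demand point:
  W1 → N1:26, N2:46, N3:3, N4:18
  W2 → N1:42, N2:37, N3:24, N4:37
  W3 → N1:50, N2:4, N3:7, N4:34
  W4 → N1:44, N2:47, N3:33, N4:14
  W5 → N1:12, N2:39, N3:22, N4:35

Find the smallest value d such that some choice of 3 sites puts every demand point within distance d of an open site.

14

Open {W3, W4, W5}.
  Farthest demand point is N4 at distance 14 (to W4); all others are ≤ 14.
With {W1, W3, W5} the worst case is 18.
With {W1, W2, W3} the worst case is 26.
No size-3 selection achieves below 14.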